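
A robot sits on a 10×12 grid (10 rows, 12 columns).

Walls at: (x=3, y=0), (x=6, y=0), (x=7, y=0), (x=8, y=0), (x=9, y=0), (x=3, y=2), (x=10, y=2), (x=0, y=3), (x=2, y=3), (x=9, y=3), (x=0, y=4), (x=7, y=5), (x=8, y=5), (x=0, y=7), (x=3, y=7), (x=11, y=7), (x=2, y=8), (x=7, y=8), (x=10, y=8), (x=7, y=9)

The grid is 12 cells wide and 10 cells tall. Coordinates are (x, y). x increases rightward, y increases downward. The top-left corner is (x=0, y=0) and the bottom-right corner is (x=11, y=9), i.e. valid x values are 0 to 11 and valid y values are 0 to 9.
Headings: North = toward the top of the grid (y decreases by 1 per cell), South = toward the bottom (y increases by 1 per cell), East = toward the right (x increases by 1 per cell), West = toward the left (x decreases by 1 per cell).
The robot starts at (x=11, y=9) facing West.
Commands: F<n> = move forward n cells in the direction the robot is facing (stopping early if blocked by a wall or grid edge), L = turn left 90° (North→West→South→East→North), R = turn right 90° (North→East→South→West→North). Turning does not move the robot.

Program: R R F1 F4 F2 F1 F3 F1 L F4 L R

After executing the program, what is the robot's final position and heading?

Answer: Final position: (x=11, y=8), facing North

Derivation:
Start: (x=11, y=9), facing West
  R: turn right, now facing North
  R: turn right, now facing East
  F1: move forward 0/1 (blocked), now at (x=11, y=9)
  F4: move forward 0/4 (blocked), now at (x=11, y=9)
  F2: move forward 0/2 (blocked), now at (x=11, y=9)
  F1: move forward 0/1 (blocked), now at (x=11, y=9)
  F3: move forward 0/3 (blocked), now at (x=11, y=9)
  F1: move forward 0/1 (blocked), now at (x=11, y=9)
  L: turn left, now facing North
  F4: move forward 1/4 (blocked), now at (x=11, y=8)
  L: turn left, now facing West
  R: turn right, now facing North
Final: (x=11, y=8), facing North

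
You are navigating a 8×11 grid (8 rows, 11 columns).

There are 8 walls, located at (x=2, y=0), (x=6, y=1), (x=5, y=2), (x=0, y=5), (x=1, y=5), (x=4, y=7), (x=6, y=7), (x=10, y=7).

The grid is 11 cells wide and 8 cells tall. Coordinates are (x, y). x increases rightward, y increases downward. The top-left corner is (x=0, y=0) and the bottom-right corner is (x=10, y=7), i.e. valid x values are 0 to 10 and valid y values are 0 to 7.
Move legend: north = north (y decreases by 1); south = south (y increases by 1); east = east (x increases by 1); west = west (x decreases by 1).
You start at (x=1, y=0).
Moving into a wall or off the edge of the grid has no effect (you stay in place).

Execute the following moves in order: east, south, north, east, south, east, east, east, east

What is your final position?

Answer: Final position: (x=5, y=1)

Derivation:
Start: (x=1, y=0)
  east (east): blocked, stay at (x=1, y=0)
  south (south): (x=1, y=0) -> (x=1, y=1)
  north (north): (x=1, y=1) -> (x=1, y=0)
  east (east): blocked, stay at (x=1, y=0)
  south (south): (x=1, y=0) -> (x=1, y=1)
  east (east): (x=1, y=1) -> (x=2, y=1)
  east (east): (x=2, y=1) -> (x=3, y=1)
  east (east): (x=3, y=1) -> (x=4, y=1)
  east (east): (x=4, y=1) -> (x=5, y=1)
Final: (x=5, y=1)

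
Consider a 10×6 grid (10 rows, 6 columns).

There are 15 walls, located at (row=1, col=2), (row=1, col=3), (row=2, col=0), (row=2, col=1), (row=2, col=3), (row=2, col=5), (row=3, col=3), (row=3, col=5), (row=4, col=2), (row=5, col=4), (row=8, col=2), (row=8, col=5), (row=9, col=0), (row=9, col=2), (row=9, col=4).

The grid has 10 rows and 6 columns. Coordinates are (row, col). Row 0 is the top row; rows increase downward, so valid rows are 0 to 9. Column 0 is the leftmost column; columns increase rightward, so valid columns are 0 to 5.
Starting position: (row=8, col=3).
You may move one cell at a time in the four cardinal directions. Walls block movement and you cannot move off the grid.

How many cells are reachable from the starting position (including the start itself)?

BFS flood-fill from (row=8, col=3):
  Distance 0: (row=8, col=3)
  Distance 1: (row=7, col=3), (row=8, col=4), (row=9, col=3)
  Distance 2: (row=6, col=3), (row=7, col=2), (row=7, col=4)
  Distance 3: (row=5, col=3), (row=6, col=2), (row=6, col=4), (row=7, col=1), (row=7, col=5)
  Distance 4: (row=4, col=3), (row=5, col=2), (row=6, col=1), (row=6, col=5), (row=7, col=0), (row=8, col=1)
  Distance 5: (row=4, col=4), (row=5, col=1), (row=5, col=5), (row=6, col=0), (row=8, col=0), (row=9, col=1)
  Distance 6: (row=3, col=4), (row=4, col=1), (row=4, col=5), (row=5, col=0)
  Distance 7: (row=2, col=4), (row=3, col=1), (row=4, col=0)
  Distance 8: (row=1, col=4), (row=3, col=0), (row=3, col=2)
  Distance 9: (row=0, col=4), (row=1, col=5), (row=2, col=2)
  Distance 10: (row=0, col=3), (row=0, col=5)
  Distance 11: (row=0, col=2)
  Distance 12: (row=0, col=1)
  Distance 13: (row=0, col=0), (row=1, col=1)
  Distance 14: (row=1, col=0)
Total reachable: 44 (grid has 45 open cells total)

Answer: Reachable cells: 44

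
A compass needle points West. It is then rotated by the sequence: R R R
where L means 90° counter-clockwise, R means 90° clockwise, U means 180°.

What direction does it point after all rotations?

Start: West
  R (right (90° clockwise)) -> North
  R (right (90° clockwise)) -> East
  R (right (90° clockwise)) -> South
Final: South

Answer: Final heading: South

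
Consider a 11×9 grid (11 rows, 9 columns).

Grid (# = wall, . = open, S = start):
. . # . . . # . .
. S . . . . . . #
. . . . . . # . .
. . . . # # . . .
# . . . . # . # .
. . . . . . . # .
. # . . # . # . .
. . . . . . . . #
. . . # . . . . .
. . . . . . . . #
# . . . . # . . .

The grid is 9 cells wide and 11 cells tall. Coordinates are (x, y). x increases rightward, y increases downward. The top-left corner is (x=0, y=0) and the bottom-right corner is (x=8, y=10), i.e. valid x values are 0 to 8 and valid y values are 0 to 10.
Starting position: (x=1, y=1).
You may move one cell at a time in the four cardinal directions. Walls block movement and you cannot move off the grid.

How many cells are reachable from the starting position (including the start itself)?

Answer: Reachable cells: 81

Derivation:
BFS flood-fill from (x=1, y=1):
  Distance 0: (x=1, y=1)
  Distance 1: (x=1, y=0), (x=0, y=1), (x=2, y=1), (x=1, y=2)
  Distance 2: (x=0, y=0), (x=3, y=1), (x=0, y=2), (x=2, y=2), (x=1, y=3)
  Distance 3: (x=3, y=0), (x=4, y=1), (x=3, y=2), (x=0, y=3), (x=2, y=3), (x=1, y=4)
  Distance 4: (x=4, y=0), (x=5, y=1), (x=4, y=2), (x=3, y=3), (x=2, y=4), (x=1, y=5)
  Distance 5: (x=5, y=0), (x=6, y=1), (x=5, y=2), (x=3, y=4), (x=0, y=5), (x=2, y=5)
  Distance 6: (x=7, y=1), (x=4, y=4), (x=3, y=5), (x=0, y=6), (x=2, y=6)
  Distance 7: (x=7, y=0), (x=7, y=2), (x=4, y=5), (x=3, y=6), (x=0, y=7), (x=2, y=7)
  Distance 8: (x=8, y=0), (x=8, y=2), (x=7, y=3), (x=5, y=5), (x=1, y=7), (x=3, y=7), (x=0, y=8), (x=2, y=8)
  Distance 9: (x=6, y=3), (x=8, y=3), (x=6, y=5), (x=5, y=6), (x=4, y=7), (x=1, y=8), (x=0, y=9), (x=2, y=9)
  Distance 10: (x=6, y=4), (x=8, y=4), (x=5, y=7), (x=4, y=8), (x=1, y=9), (x=3, y=9), (x=2, y=10)
  Distance 11: (x=8, y=5), (x=6, y=7), (x=5, y=8), (x=4, y=9), (x=1, y=10), (x=3, y=10)
  Distance 12: (x=8, y=6), (x=7, y=7), (x=6, y=8), (x=5, y=9), (x=4, y=10)
  Distance 13: (x=7, y=6), (x=7, y=8), (x=6, y=9)
  Distance 14: (x=8, y=8), (x=7, y=9), (x=6, y=10)
  Distance 15: (x=7, y=10)
  Distance 16: (x=8, y=10)
Total reachable: 81 (grid has 81 open cells total)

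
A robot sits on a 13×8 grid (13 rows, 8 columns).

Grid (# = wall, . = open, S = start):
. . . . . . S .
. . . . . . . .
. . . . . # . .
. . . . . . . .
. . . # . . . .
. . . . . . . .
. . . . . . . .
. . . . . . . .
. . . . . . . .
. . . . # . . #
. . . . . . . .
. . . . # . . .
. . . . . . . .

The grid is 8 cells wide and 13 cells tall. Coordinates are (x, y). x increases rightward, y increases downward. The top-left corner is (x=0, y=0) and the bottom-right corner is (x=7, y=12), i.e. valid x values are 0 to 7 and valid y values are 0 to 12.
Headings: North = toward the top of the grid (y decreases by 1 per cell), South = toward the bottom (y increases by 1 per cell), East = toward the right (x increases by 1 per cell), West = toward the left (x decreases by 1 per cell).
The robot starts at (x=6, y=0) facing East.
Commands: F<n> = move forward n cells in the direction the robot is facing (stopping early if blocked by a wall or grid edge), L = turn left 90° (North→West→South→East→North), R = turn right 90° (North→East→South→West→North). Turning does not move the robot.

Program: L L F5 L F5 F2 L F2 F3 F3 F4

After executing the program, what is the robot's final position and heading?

Answer: Final position: (x=7, y=7), facing East

Derivation:
Start: (x=6, y=0), facing East
  L: turn left, now facing North
  L: turn left, now facing West
  F5: move forward 5, now at (x=1, y=0)
  L: turn left, now facing South
  F5: move forward 5, now at (x=1, y=5)
  F2: move forward 2, now at (x=1, y=7)
  L: turn left, now facing East
  F2: move forward 2, now at (x=3, y=7)
  F3: move forward 3, now at (x=6, y=7)
  F3: move forward 1/3 (blocked), now at (x=7, y=7)
  F4: move forward 0/4 (blocked), now at (x=7, y=7)
Final: (x=7, y=7), facing East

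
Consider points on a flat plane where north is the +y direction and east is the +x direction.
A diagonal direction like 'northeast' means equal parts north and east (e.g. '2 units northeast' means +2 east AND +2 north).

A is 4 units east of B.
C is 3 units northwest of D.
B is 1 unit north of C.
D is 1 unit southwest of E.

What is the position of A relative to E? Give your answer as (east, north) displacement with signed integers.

Answer: A is at (east=0, north=3) relative to E.

Derivation:
Place E at the origin (east=0, north=0).
  D is 1 unit southwest of E: delta (east=-1, north=-1); D at (east=-1, north=-1).
  C is 3 units northwest of D: delta (east=-3, north=+3); C at (east=-4, north=2).
  B is 1 unit north of C: delta (east=+0, north=+1); B at (east=-4, north=3).
  A is 4 units east of B: delta (east=+4, north=+0); A at (east=0, north=3).
Therefore A relative to E: (east=0, north=3).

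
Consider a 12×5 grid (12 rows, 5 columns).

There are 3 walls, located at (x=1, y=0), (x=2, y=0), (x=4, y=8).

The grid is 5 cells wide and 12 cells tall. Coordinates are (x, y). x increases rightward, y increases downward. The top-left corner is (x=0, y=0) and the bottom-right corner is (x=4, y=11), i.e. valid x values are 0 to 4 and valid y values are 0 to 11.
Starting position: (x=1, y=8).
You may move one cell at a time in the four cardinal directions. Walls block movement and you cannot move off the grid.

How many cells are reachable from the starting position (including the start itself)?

Answer: Reachable cells: 57

Derivation:
BFS flood-fill from (x=1, y=8):
  Distance 0: (x=1, y=8)
  Distance 1: (x=1, y=7), (x=0, y=8), (x=2, y=8), (x=1, y=9)
  Distance 2: (x=1, y=6), (x=0, y=7), (x=2, y=7), (x=3, y=8), (x=0, y=9), (x=2, y=9), (x=1, y=10)
  Distance 3: (x=1, y=5), (x=0, y=6), (x=2, y=6), (x=3, y=7), (x=3, y=9), (x=0, y=10), (x=2, y=10), (x=1, y=11)
  Distance 4: (x=1, y=4), (x=0, y=5), (x=2, y=5), (x=3, y=6), (x=4, y=7), (x=4, y=9), (x=3, y=10), (x=0, y=11), (x=2, y=11)
  Distance 5: (x=1, y=3), (x=0, y=4), (x=2, y=4), (x=3, y=5), (x=4, y=6), (x=4, y=10), (x=3, y=11)
  Distance 6: (x=1, y=2), (x=0, y=3), (x=2, y=3), (x=3, y=4), (x=4, y=5), (x=4, y=11)
  Distance 7: (x=1, y=1), (x=0, y=2), (x=2, y=2), (x=3, y=3), (x=4, y=4)
  Distance 8: (x=0, y=1), (x=2, y=1), (x=3, y=2), (x=4, y=3)
  Distance 9: (x=0, y=0), (x=3, y=1), (x=4, y=2)
  Distance 10: (x=3, y=0), (x=4, y=1)
  Distance 11: (x=4, y=0)
Total reachable: 57 (grid has 57 open cells total)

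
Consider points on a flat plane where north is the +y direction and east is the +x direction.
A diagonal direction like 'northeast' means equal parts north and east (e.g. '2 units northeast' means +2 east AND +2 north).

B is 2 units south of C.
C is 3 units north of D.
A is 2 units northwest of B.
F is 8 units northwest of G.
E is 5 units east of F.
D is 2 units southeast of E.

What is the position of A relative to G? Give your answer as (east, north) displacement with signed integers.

Place G at the origin (east=0, north=0).
  F is 8 units northwest of G: delta (east=-8, north=+8); F at (east=-8, north=8).
  E is 5 units east of F: delta (east=+5, north=+0); E at (east=-3, north=8).
  D is 2 units southeast of E: delta (east=+2, north=-2); D at (east=-1, north=6).
  C is 3 units north of D: delta (east=+0, north=+3); C at (east=-1, north=9).
  B is 2 units south of C: delta (east=+0, north=-2); B at (east=-1, north=7).
  A is 2 units northwest of B: delta (east=-2, north=+2); A at (east=-3, north=9).
Therefore A relative to G: (east=-3, north=9).

Answer: A is at (east=-3, north=9) relative to G.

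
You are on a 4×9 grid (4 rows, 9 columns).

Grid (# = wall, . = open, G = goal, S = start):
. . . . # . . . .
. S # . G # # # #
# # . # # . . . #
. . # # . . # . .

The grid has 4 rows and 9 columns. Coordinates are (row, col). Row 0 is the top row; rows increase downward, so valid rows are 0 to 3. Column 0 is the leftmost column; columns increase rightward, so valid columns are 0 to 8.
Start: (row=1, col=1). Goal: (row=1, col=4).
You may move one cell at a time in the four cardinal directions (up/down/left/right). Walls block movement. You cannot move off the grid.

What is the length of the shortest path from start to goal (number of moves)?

BFS from (row=1, col=1) until reaching (row=1, col=4):
  Distance 0: (row=1, col=1)
  Distance 1: (row=0, col=1), (row=1, col=0)
  Distance 2: (row=0, col=0), (row=0, col=2)
  Distance 3: (row=0, col=3)
  Distance 4: (row=1, col=3)
  Distance 5: (row=1, col=4)  <- goal reached here
One shortest path (5 moves): (row=1, col=1) -> (row=0, col=1) -> (row=0, col=2) -> (row=0, col=3) -> (row=1, col=3) -> (row=1, col=4)

Answer: Shortest path length: 5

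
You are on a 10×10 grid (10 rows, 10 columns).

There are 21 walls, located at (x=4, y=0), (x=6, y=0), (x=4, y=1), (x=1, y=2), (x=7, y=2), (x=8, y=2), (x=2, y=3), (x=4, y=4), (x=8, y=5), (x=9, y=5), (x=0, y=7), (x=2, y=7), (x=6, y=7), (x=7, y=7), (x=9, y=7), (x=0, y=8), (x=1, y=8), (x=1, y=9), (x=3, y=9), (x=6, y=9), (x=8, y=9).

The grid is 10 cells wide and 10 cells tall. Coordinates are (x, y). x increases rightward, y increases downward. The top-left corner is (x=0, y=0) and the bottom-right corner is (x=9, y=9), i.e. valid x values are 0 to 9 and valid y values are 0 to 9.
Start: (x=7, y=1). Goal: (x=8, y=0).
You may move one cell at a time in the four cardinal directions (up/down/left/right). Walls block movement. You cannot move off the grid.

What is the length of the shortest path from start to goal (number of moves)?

BFS from (x=7, y=1) until reaching (x=8, y=0):
  Distance 0: (x=7, y=1)
  Distance 1: (x=7, y=0), (x=6, y=1), (x=8, y=1)
  Distance 2: (x=8, y=0), (x=5, y=1), (x=9, y=1), (x=6, y=2)  <- goal reached here
One shortest path (2 moves): (x=7, y=1) -> (x=8, y=1) -> (x=8, y=0)

Answer: Shortest path length: 2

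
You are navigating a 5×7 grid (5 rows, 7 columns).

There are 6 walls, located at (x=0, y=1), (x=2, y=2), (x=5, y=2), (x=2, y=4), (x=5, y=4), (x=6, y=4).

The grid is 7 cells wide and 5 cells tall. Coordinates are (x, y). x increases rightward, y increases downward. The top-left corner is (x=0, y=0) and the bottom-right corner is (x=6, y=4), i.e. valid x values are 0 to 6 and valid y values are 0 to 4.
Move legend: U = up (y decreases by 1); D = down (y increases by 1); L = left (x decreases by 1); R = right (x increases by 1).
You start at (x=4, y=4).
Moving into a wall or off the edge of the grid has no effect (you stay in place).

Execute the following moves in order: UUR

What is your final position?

Answer: Final position: (x=4, y=2)

Derivation:
Start: (x=4, y=4)
  U (up): (x=4, y=4) -> (x=4, y=3)
  U (up): (x=4, y=3) -> (x=4, y=2)
  R (right): blocked, stay at (x=4, y=2)
Final: (x=4, y=2)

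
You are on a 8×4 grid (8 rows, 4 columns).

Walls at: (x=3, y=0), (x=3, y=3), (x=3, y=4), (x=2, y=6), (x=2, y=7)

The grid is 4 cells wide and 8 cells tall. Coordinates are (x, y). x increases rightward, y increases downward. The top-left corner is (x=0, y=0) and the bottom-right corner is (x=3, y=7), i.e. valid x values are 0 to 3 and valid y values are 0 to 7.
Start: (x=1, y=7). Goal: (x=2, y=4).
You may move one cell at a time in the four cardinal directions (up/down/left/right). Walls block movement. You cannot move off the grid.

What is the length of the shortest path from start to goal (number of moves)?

BFS from (x=1, y=7) until reaching (x=2, y=4):
  Distance 0: (x=1, y=7)
  Distance 1: (x=1, y=6), (x=0, y=7)
  Distance 2: (x=1, y=5), (x=0, y=6)
  Distance 3: (x=1, y=4), (x=0, y=5), (x=2, y=5)
  Distance 4: (x=1, y=3), (x=0, y=4), (x=2, y=4), (x=3, y=5)  <- goal reached here
One shortest path (4 moves): (x=1, y=7) -> (x=1, y=6) -> (x=1, y=5) -> (x=2, y=5) -> (x=2, y=4)

Answer: Shortest path length: 4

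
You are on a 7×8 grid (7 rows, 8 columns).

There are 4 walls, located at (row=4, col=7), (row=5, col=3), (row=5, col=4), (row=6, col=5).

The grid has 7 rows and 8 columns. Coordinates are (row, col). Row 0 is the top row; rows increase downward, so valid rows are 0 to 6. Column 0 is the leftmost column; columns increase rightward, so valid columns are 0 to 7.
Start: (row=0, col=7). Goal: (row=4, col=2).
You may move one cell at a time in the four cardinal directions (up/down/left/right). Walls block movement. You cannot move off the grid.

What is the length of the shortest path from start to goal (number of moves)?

Answer: Shortest path length: 9

Derivation:
BFS from (row=0, col=7) until reaching (row=4, col=2):
  Distance 0: (row=0, col=7)
  Distance 1: (row=0, col=6), (row=1, col=7)
  Distance 2: (row=0, col=5), (row=1, col=6), (row=2, col=7)
  Distance 3: (row=0, col=4), (row=1, col=5), (row=2, col=6), (row=3, col=7)
  Distance 4: (row=0, col=3), (row=1, col=4), (row=2, col=5), (row=3, col=6)
  Distance 5: (row=0, col=2), (row=1, col=3), (row=2, col=4), (row=3, col=5), (row=4, col=6)
  Distance 6: (row=0, col=1), (row=1, col=2), (row=2, col=3), (row=3, col=4), (row=4, col=5), (row=5, col=6)
  Distance 7: (row=0, col=0), (row=1, col=1), (row=2, col=2), (row=3, col=3), (row=4, col=4), (row=5, col=5), (row=5, col=7), (row=6, col=6)
  Distance 8: (row=1, col=0), (row=2, col=1), (row=3, col=2), (row=4, col=3), (row=6, col=7)
  Distance 9: (row=2, col=0), (row=3, col=1), (row=4, col=2)  <- goal reached here
One shortest path (9 moves): (row=0, col=7) -> (row=0, col=6) -> (row=0, col=5) -> (row=0, col=4) -> (row=0, col=3) -> (row=0, col=2) -> (row=1, col=2) -> (row=2, col=2) -> (row=3, col=2) -> (row=4, col=2)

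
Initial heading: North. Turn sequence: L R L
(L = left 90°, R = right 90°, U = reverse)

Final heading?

Answer: Final heading: West

Derivation:
Start: North
  L (left (90° counter-clockwise)) -> West
  R (right (90° clockwise)) -> North
  L (left (90° counter-clockwise)) -> West
Final: West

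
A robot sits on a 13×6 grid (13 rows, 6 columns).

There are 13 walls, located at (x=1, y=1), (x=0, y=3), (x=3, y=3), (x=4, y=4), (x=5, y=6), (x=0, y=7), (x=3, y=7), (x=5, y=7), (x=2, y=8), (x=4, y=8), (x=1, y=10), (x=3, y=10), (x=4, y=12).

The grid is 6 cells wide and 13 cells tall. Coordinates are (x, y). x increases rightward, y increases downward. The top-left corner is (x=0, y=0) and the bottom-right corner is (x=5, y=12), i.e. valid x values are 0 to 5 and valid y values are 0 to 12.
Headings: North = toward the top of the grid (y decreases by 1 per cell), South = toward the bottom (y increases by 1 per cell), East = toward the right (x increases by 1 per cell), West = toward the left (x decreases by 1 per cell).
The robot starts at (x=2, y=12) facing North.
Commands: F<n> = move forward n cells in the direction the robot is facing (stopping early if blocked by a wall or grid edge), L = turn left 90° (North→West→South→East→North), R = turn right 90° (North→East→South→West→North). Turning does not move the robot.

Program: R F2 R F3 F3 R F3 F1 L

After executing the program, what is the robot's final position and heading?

Start: (x=2, y=12), facing North
  R: turn right, now facing East
  F2: move forward 1/2 (blocked), now at (x=3, y=12)
  R: turn right, now facing South
  F3: move forward 0/3 (blocked), now at (x=3, y=12)
  F3: move forward 0/3 (blocked), now at (x=3, y=12)
  R: turn right, now facing West
  F3: move forward 3, now at (x=0, y=12)
  F1: move forward 0/1 (blocked), now at (x=0, y=12)
  L: turn left, now facing South
Final: (x=0, y=12), facing South

Answer: Final position: (x=0, y=12), facing South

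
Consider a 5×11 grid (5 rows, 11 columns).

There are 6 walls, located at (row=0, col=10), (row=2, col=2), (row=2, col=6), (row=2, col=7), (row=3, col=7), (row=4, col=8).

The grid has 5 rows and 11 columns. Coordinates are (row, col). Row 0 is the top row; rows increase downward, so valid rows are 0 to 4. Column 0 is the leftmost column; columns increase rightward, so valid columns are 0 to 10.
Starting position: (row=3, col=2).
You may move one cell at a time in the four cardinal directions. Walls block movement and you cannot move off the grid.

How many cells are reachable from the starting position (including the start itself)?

Answer: Reachable cells: 49

Derivation:
BFS flood-fill from (row=3, col=2):
  Distance 0: (row=3, col=2)
  Distance 1: (row=3, col=1), (row=3, col=3), (row=4, col=2)
  Distance 2: (row=2, col=1), (row=2, col=3), (row=3, col=0), (row=3, col=4), (row=4, col=1), (row=4, col=3)
  Distance 3: (row=1, col=1), (row=1, col=3), (row=2, col=0), (row=2, col=4), (row=3, col=5), (row=4, col=0), (row=4, col=4)
  Distance 4: (row=0, col=1), (row=0, col=3), (row=1, col=0), (row=1, col=2), (row=1, col=4), (row=2, col=5), (row=3, col=6), (row=4, col=5)
  Distance 5: (row=0, col=0), (row=0, col=2), (row=0, col=4), (row=1, col=5), (row=4, col=6)
  Distance 6: (row=0, col=5), (row=1, col=6), (row=4, col=7)
  Distance 7: (row=0, col=6), (row=1, col=7)
  Distance 8: (row=0, col=7), (row=1, col=8)
  Distance 9: (row=0, col=8), (row=1, col=9), (row=2, col=8)
  Distance 10: (row=0, col=9), (row=1, col=10), (row=2, col=9), (row=3, col=8)
  Distance 11: (row=2, col=10), (row=3, col=9)
  Distance 12: (row=3, col=10), (row=4, col=9)
  Distance 13: (row=4, col=10)
Total reachable: 49 (grid has 49 open cells total)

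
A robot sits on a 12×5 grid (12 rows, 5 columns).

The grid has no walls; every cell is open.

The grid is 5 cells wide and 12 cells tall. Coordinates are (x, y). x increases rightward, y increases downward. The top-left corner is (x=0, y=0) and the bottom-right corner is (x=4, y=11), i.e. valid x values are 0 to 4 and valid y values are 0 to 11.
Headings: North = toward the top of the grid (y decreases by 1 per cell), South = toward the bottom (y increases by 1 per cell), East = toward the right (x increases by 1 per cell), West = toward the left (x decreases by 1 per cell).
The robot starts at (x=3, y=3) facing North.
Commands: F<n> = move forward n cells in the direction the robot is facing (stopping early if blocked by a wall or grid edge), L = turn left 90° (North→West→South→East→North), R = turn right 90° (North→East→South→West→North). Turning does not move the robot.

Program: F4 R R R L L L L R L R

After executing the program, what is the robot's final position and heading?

Start: (x=3, y=3), facing North
  F4: move forward 3/4 (blocked), now at (x=3, y=0)
  R: turn right, now facing East
  R: turn right, now facing South
  R: turn right, now facing West
  L: turn left, now facing South
  L: turn left, now facing East
  L: turn left, now facing North
  L: turn left, now facing West
  R: turn right, now facing North
  L: turn left, now facing West
  R: turn right, now facing North
Final: (x=3, y=0), facing North

Answer: Final position: (x=3, y=0), facing North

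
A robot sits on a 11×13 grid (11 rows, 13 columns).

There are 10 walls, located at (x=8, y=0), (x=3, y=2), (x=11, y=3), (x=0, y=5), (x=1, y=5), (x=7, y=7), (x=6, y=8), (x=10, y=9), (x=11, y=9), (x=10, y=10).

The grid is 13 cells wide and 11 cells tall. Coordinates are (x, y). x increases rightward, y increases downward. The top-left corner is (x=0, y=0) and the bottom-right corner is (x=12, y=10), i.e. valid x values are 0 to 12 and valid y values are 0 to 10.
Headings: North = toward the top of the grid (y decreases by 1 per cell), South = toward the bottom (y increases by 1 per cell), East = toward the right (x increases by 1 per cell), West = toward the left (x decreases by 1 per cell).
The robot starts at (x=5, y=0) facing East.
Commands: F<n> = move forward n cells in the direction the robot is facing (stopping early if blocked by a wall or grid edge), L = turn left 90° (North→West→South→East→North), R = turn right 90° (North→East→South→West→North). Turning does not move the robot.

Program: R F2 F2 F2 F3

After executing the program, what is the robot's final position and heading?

Answer: Final position: (x=5, y=9), facing South

Derivation:
Start: (x=5, y=0), facing East
  R: turn right, now facing South
  F2: move forward 2, now at (x=5, y=2)
  F2: move forward 2, now at (x=5, y=4)
  F2: move forward 2, now at (x=5, y=6)
  F3: move forward 3, now at (x=5, y=9)
Final: (x=5, y=9), facing South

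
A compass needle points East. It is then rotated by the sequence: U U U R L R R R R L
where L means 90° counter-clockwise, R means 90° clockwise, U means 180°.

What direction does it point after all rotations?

Answer: Final heading: South

Derivation:
Start: East
  U (U-turn (180°)) -> West
  U (U-turn (180°)) -> East
  U (U-turn (180°)) -> West
  R (right (90° clockwise)) -> North
  L (left (90° counter-clockwise)) -> West
  R (right (90° clockwise)) -> North
  R (right (90° clockwise)) -> East
  R (right (90° clockwise)) -> South
  R (right (90° clockwise)) -> West
  L (left (90° counter-clockwise)) -> South
Final: South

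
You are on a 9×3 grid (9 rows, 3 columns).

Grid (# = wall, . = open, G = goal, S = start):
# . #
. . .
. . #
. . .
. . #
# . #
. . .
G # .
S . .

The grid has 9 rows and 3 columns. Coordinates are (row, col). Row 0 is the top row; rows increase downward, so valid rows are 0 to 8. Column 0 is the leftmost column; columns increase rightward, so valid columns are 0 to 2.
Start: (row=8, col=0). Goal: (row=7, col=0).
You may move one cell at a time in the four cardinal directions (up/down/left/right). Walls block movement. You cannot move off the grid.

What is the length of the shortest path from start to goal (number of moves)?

Answer: Shortest path length: 1

Derivation:
BFS from (row=8, col=0) until reaching (row=7, col=0):
  Distance 0: (row=8, col=0)
  Distance 1: (row=7, col=0), (row=8, col=1)  <- goal reached here
One shortest path (1 moves): (row=8, col=0) -> (row=7, col=0)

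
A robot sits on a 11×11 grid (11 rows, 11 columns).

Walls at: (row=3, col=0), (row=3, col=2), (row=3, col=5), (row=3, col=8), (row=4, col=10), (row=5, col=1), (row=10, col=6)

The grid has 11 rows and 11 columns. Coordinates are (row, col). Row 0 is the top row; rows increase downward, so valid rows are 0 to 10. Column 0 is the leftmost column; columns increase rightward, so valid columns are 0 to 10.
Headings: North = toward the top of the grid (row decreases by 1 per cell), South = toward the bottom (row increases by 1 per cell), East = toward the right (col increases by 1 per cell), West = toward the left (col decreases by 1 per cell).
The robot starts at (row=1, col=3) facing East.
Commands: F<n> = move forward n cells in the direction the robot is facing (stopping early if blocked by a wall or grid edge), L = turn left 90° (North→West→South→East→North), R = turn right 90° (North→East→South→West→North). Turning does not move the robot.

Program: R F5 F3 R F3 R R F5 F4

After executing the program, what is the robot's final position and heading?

Answer: Final position: (row=9, col=9), facing East

Derivation:
Start: (row=1, col=3), facing East
  R: turn right, now facing South
  F5: move forward 5, now at (row=6, col=3)
  F3: move forward 3, now at (row=9, col=3)
  R: turn right, now facing West
  F3: move forward 3, now at (row=9, col=0)
  R: turn right, now facing North
  R: turn right, now facing East
  F5: move forward 5, now at (row=9, col=5)
  F4: move forward 4, now at (row=9, col=9)
Final: (row=9, col=9), facing East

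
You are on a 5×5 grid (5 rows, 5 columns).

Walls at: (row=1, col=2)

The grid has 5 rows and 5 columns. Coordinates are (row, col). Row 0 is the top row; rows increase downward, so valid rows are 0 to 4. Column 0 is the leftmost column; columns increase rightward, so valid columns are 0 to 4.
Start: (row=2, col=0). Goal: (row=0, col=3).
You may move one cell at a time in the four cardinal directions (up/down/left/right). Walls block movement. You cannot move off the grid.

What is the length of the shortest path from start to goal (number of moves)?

Answer: Shortest path length: 5

Derivation:
BFS from (row=2, col=0) until reaching (row=0, col=3):
  Distance 0: (row=2, col=0)
  Distance 1: (row=1, col=0), (row=2, col=1), (row=3, col=0)
  Distance 2: (row=0, col=0), (row=1, col=1), (row=2, col=2), (row=3, col=1), (row=4, col=0)
  Distance 3: (row=0, col=1), (row=2, col=3), (row=3, col=2), (row=4, col=1)
  Distance 4: (row=0, col=2), (row=1, col=3), (row=2, col=4), (row=3, col=3), (row=4, col=2)
  Distance 5: (row=0, col=3), (row=1, col=4), (row=3, col=4), (row=4, col=3)  <- goal reached here
One shortest path (5 moves): (row=2, col=0) -> (row=2, col=1) -> (row=2, col=2) -> (row=2, col=3) -> (row=1, col=3) -> (row=0, col=3)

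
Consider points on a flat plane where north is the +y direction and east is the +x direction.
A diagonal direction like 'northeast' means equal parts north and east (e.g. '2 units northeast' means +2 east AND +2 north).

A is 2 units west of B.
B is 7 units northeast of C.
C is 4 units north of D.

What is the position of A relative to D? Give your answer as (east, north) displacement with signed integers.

Answer: A is at (east=5, north=11) relative to D.

Derivation:
Place D at the origin (east=0, north=0).
  C is 4 units north of D: delta (east=+0, north=+4); C at (east=0, north=4).
  B is 7 units northeast of C: delta (east=+7, north=+7); B at (east=7, north=11).
  A is 2 units west of B: delta (east=-2, north=+0); A at (east=5, north=11).
Therefore A relative to D: (east=5, north=11).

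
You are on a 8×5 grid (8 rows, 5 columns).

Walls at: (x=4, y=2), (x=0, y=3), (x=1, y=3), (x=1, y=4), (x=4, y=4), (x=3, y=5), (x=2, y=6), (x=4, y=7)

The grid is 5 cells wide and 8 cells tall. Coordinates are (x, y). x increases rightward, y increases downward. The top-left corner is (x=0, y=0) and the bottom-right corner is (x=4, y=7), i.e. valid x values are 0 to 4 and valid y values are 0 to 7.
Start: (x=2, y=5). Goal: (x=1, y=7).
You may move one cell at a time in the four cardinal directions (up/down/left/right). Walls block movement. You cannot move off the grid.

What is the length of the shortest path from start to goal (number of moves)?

BFS from (x=2, y=5) until reaching (x=1, y=7):
  Distance 0: (x=2, y=5)
  Distance 1: (x=2, y=4), (x=1, y=5)
  Distance 2: (x=2, y=3), (x=3, y=4), (x=0, y=5), (x=1, y=6)
  Distance 3: (x=2, y=2), (x=3, y=3), (x=0, y=4), (x=0, y=6), (x=1, y=7)  <- goal reached here
One shortest path (3 moves): (x=2, y=5) -> (x=1, y=5) -> (x=1, y=6) -> (x=1, y=7)

Answer: Shortest path length: 3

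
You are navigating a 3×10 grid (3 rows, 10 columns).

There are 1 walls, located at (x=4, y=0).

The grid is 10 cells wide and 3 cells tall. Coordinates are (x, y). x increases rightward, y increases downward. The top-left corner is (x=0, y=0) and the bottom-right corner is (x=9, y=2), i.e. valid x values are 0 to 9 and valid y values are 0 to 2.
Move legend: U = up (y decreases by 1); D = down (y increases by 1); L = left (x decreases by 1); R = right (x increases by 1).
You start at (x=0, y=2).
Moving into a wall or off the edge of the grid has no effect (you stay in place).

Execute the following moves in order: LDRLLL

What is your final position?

Start: (x=0, y=2)
  L (left): blocked, stay at (x=0, y=2)
  D (down): blocked, stay at (x=0, y=2)
  R (right): (x=0, y=2) -> (x=1, y=2)
  L (left): (x=1, y=2) -> (x=0, y=2)
  L (left): blocked, stay at (x=0, y=2)
  L (left): blocked, stay at (x=0, y=2)
Final: (x=0, y=2)

Answer: Final position: (x=0, y=2)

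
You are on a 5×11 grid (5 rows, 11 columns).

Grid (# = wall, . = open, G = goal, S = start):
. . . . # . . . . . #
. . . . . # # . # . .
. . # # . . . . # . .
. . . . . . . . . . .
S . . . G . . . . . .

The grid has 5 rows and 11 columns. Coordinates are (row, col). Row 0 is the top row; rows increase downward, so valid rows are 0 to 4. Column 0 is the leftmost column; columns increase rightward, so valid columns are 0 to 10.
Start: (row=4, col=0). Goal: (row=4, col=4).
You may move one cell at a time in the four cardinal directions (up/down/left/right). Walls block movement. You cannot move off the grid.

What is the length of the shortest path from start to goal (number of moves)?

Answer: Shortest path length: 4

Derivation:
BFS from (row=4, col=0) until reaching (row=4, col=4):
  Distance 0: (row=4, col=0)
  Distance 1: (row=3, col=0), (row=4, col=1)
  Distance 2: (row=2, col=0), (row=3, col=1), (row=4, col=2)
  Distance 3: (row=1, col=0), (row=2, col=1), (row=3, col=2), (row=4, col=3)
  Distance 4: (row=0, col=0), (row=1, col=1), (row=3, col=3), (row=4, col=4)  <- goal reached here
One shortest path (4 moves): (row=4, col=0) -> (row=4, col=1) -> (row=4, col=2) -> (row=4, col=3) -> (row=4, col=4)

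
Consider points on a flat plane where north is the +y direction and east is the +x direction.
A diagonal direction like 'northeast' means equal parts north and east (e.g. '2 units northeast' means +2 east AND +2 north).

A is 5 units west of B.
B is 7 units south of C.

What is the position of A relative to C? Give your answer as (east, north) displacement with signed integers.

Place C at the origin (east=0, north=0).
  B is 7 units south of C: delta (east=+0, north=-7); B at (east=0, north=-7).
  A is 5 units west of B: delta (east=-5, north=+0); A at (east=-5, north=-7).
Therefore A relative to C: (east=-5, north=-7).

Answer: A is at (east=-5, north=-7) relative to C.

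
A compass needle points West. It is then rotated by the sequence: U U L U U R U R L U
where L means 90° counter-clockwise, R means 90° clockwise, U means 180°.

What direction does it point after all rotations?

Start: West
  U (U-turn (180°)) -> East
  U (U-turn (180°)) -> West
  L (left (90° counter-clockwise)) -> South
  U (U-turn (180°)) -> North
  U (U-turn (180°)) -> South
  R (right (90° clockwise)) -> West
  U (U-turn (180°)) -> East
  R (right (90° clockwise)) -> South
  L (left (90° counter-clockwise)) -> East
  U (U-turn (180°)) -> West
Final: West

Answer: Final heading: West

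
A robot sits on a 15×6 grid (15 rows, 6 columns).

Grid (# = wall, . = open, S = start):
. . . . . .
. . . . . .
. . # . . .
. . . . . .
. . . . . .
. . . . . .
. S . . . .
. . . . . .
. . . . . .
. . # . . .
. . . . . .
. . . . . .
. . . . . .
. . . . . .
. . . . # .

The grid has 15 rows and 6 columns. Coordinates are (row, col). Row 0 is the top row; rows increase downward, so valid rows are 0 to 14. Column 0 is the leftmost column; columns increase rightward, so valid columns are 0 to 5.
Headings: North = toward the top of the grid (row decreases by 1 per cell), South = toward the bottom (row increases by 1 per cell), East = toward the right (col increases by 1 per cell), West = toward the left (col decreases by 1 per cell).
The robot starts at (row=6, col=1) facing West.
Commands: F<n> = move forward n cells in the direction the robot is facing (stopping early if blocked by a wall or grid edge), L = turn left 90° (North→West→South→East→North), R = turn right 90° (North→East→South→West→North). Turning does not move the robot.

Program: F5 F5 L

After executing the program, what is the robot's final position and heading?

Start: (row=6, col=1), facing West
  F5: move forward 1/5 (blocked), now at (row=6, col=0)
  F5: move forward 0/5 (blocked), now at (row=6, col=0)
  L: turn left, now facing South
Final: (row=6, col=0), facing South

Answer: Final position: (row=6, col=0), facing South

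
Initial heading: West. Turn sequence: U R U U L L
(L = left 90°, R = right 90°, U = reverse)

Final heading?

Start: West
  U (U-turn (180°)) -> East
  R (right (90° clockwise)) -> South
  U (U-turn (180°)) -> North
  U (U-turn (180°)) -> South
  L (left (90° counter-clockwise)) -> East
  L (left (90° counter-clockwise)) -> North
Final: North

Answer: Final heading: North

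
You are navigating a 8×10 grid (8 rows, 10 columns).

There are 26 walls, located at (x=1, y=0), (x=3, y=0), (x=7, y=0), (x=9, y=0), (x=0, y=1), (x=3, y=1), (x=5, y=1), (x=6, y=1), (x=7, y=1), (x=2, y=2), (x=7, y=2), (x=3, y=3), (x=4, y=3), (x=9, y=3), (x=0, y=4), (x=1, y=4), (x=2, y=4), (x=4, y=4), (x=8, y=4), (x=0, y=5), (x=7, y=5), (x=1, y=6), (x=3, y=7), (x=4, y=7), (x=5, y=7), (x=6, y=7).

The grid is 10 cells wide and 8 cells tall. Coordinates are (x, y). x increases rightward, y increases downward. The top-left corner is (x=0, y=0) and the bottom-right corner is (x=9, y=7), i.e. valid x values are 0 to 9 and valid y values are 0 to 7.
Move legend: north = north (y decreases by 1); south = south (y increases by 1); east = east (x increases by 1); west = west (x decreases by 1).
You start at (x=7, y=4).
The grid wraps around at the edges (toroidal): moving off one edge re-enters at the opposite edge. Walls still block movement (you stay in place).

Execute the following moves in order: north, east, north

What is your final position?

Start: (x=7, y=4)
  north (north): (x=7, y=4) -> (x=7, y=3)
  east (east): (x=7, y=3) -> (x=8, y=3)
  north (north): (x=8, y=3) -> (x=8, y=2)
Final: (x=8, y=2)

Answer: Final position: (x=8, y=2)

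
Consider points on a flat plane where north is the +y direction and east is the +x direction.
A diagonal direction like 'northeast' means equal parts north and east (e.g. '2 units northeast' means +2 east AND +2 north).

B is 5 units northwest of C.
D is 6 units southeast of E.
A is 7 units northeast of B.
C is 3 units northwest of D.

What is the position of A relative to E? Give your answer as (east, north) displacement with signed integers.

Answer: A is at (east=5, north=9) relative to E.

Derivation:
Place E at the origin (east=0, north=0).
  D is 6 units southeast of E: delta (east=+6, north=-6); D at (east=6, north=-6).
  C is 3 units northwest of D: delta (east=-3, north=+3); C at (east=3, north=-3).
  B is 5 units northwest of C: delta (east=-5, north=+5); B at (east=-2, north=2).
  A is 7 units northeast of B: delta (east=+7, north=+7); A at (east=5, north=9).
Therefore A relative to E: (east=5, north=9).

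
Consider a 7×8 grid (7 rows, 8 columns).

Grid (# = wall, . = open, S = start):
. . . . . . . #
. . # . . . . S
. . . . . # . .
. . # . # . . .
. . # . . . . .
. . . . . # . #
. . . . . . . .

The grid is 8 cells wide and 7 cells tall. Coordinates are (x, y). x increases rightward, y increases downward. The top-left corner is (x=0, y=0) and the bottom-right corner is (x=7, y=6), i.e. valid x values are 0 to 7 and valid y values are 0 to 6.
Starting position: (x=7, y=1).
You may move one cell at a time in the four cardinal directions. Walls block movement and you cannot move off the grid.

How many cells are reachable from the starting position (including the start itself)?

BFS flood-fill from (x=7, y=1):
  Distance 0: (x=7, y=1)
  Distance 1: (x=6, y=1), (x=7, y=2)
  Distance 2: (x=6, y=0), (x=5, y=1), (x=6, y=2), (x=7, y=3)
  Distance 3: (x=5, y=0), (x=4, y=1), (x=6, y=3), (x=7, y=4)
  Distance 4: (x=4, y=0), (x=3, y=1), (x=4, y=2), (x=5, y=3), (x=6, y=4)
  Distance 5: (x=3, y=0), (x=3, y=2), (x=5, y=4), (x=6, y=5)
  Distance 6: (x=2, y=0), (x=2, y=2), (x=3, y=3), (x=4, y=4), (x=6, y=6)
  Distance 7: (x=1, y=0), (x=1, y=2), (x=3, y=4), (x=4, y=5), (x=5, y=6), (x=7, y=6)
  Distance 8: (x=0, y=0), (x=1, y=1), (x=0, y=2), (x=1, y=3), (x=3, y=5), (x=4, y=6)
  Distance 9: (x=0, y=1), (x=0, y=3), (x=1, y=4), (x=2, y=5), (x=3, y=6)
  Distance 10: (x=0, y=4), (x=1, y=5), (x=2, y=6)
  Distance 11: (x=0, y=5), (x=1, y=6)
  Distance 12: (x=0, y=6)
Total reachable: 48 (grid has 48 open cells total)

Answer: Reachable cells: 48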